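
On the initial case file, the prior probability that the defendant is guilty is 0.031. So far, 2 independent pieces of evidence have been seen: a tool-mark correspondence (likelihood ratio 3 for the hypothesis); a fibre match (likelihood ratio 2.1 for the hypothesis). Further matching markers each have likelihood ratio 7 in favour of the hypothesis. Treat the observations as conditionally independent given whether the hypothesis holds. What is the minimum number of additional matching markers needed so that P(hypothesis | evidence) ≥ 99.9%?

Prior odds = 0.031/0.969 = 31/969.
Combined Bayes factor of the evidence already in hand = 3 × 2.1 = 6.3.
Odds after that evidence = (31/969) × 6.3 = 651/3230.
Target odds = 0.999/0.001 = 999.
Need 7ⁿ ≥ 999 ÷ (651/3230) = 1075590/217.
7⁴ = 2401 falls short of 1075590/217 but 7⁵ = 16807 reaches it, so n = 5.

5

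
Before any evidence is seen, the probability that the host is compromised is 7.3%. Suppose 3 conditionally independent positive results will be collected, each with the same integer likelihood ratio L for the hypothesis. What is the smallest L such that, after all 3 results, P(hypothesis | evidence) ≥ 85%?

Prior odds = 0.073/0.927 = 73/927.
Target odds = 0.85/0.15 = 17/3.
Need L³ ≥ 17/3 ÷ (73/927) = 5253/73.
4³ = 64 < 5253/73 ≤ 125 = 5³, so L = 5.

5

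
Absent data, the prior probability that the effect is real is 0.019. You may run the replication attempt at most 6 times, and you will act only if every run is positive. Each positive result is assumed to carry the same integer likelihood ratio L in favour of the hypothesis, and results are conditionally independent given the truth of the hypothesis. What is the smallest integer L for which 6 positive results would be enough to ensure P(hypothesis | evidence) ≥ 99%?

Prior odds = 0.019/0.981 = 19/981.
Target odds = 0.99/0.01 = 99.
Need L⁶ ≥ 99 ÷ (19/981) = 97119/19.
4⁶ = 4096 < 97119/19 ≤ 15625 = 5⁶, so L = 5.

5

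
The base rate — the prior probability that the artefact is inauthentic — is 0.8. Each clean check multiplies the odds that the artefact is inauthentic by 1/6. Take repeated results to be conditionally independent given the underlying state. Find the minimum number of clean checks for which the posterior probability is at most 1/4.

2

Prior odds: 0.8 ÷ 0.2 = 4.
Likelihood ratio per clean check = 1/6.
Target posterior odds = 0.25/0.75 = 1/3.
Require (1/6)ⁿ ≤ 1/3 ÷ 4 = 1/12.
(1/6)¹ = 1/6 is still above 1/12 but (1/6)² = 1/36 is at or below it, so n = 2.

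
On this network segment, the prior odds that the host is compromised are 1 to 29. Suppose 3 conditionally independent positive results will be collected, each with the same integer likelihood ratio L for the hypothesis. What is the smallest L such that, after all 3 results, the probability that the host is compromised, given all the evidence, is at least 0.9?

7

Prior odds = 1/29.
Target odds = 0.9/0.1 = 9.
Need L³ ≥ 9 ÷ (1/29) = 261.
6³ = 216 < 261 ≤ 343 = 7³, so L = 7.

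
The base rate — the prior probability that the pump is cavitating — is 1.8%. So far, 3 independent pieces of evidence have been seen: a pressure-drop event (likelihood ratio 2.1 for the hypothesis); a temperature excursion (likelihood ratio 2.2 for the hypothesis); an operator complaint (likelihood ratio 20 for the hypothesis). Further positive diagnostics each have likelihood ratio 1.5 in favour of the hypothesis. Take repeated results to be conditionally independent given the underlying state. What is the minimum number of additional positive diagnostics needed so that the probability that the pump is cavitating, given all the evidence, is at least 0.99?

Prior odds = 0.018/0.982 = 9/491.
Combined Bayes factor of the evidence already in hand = 2.1 × 2.2 × 20 = 92.4.
Odds after that evidence = (9/491) × 92.4 = 4158/2455.
Target odds = 0.99/0.01 = 99.
Need 1.5ⁿ ≥ 99 ÷ (4158/2455) = 2455/42.
1.5¹⁰ = 59049/1024 falls short of 2455/42 but 1.5¹¹ = 177147/2048 reaches it, so n = 11.

11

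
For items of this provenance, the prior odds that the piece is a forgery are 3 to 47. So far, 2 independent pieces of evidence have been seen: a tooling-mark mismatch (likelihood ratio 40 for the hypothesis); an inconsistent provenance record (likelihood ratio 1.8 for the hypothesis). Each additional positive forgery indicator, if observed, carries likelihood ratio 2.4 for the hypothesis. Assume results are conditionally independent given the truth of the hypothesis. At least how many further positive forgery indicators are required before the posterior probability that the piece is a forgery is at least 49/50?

Prior odds = 3/47.
Combined Bayes factor of the evidence already in hand = 40 × 1.8 = 72.
Odds after that evidence = (3/47) × 72 = 216/47.
Target odds = 0.98/0.02 = 49.
Need 2.4ⁿ ≥ 49 ÷ (216/47) = 2303/216.
2.4² = 5.76 falls short of 2303/216 but 2.4³ = 13.824 reaches it, so n = 3.

3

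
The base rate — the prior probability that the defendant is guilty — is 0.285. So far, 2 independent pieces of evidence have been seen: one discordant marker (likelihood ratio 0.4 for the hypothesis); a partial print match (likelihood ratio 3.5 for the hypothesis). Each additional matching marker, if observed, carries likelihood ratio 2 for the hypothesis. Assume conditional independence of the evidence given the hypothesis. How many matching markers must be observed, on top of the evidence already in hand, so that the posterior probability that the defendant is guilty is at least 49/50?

7

Prior odds = 0.285/0.715 = 57/143.
Combined Bayes factor of the evidence already in hand = 0.4 × 3.5 = 1.4.
Odds after that evidence = (57/143) × 1.4 = 399/715.
Target odds = 0.98/0.02 = 49.
Need 2ⁿ ≥ 49 ÷ (399/715) = 5005/57.
2⁶ = 64 falls short of 5005/57 but 2⁷ = 128 reaches it, so n = 7.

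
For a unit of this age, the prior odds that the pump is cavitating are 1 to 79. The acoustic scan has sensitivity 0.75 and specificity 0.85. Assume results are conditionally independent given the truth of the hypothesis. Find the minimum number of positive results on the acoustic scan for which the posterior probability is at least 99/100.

6

Prior odds = 1/79.
False-positive rate = 1 − 0.85 = 0.15; likelihood ratio of a positive = 0.75/0.15 = 5.
Target odds: 0.99 ÷ 0.01 = 99.
Need (1/79) × 5ⁿ ≥ 99, i.e. 5ⁿ ≥ 7821.
5⁵ = 3125 falls short of 7821 but 5⁶ = 15625 reaches it, so n = 6.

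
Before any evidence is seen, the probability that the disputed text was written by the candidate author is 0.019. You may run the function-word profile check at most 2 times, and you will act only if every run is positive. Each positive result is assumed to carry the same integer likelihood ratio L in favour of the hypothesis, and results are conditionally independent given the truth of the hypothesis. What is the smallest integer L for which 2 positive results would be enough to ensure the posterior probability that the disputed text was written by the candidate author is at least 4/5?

Prior odds = 0.019/0.981 = 19/981.
Target odds = 0.8/0.2 = 4.
Need L² ≥ 4 ÷ (19/981) = 3924/19.
14² = 196 < 3924/19 ≤ 225 = 15², so L = 15.

15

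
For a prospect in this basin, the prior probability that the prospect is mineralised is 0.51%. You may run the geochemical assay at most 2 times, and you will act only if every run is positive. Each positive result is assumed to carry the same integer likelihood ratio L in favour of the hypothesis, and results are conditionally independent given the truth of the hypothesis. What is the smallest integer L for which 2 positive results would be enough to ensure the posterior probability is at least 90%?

Prior odds = 0.0051/0.9949 = 51/9949.
Target odds = 0.9/0.1 = 9.
Need L² ≥ 9 ÷ (51/9949) = 29847/17.
41² = 1681 < 29847/17 ≤ 1764 = 42², so L = 42.

42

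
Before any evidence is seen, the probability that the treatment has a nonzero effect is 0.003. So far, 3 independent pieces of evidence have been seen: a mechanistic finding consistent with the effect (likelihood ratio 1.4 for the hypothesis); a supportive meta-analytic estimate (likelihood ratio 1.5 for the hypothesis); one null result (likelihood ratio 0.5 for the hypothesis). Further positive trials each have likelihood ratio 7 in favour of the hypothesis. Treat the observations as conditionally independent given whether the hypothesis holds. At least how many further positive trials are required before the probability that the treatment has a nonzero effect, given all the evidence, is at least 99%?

6

Prior odds = 0.003/0.997 = 3/997.
Combined Bayes factor of the evidence already in hand = 1.4 × 1.5 × 0.5 = 1.05.
Odds after that evidence = (3/997) × 1.05 = 63/19940.
Target odds = 0.99/0.01 = 99.
Need 7ⁿ ≥ 99 ÷ (63/19940) = 219340/7.
7⁵ = 16807 falls short of 219340/7 but 7⁶ = 117649 reaches it, so n = 6.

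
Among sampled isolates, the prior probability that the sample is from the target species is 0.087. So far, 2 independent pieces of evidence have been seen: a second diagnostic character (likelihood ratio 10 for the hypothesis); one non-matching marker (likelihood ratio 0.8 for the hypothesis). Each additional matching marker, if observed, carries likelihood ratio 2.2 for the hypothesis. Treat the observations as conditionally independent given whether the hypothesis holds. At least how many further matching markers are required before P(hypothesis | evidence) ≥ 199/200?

8

Prior odds = 0.087/0.913 = 87/913.
Combined Bayes factor of the evidence already in hand = 10 × 0.8 = 8.
Odds after that evidence = (87/913) × 8 = 696/913.
Target odds = 0.995/0.005 = 199.
Need 2.2ⁿ ≥ 199 ÷ (696/913) = 181687/696.
2.2⁷ = 19487171/78125 falls short of 181687/696 but 2.2⁸ = 214358881/390625 reaches it, so n = 8.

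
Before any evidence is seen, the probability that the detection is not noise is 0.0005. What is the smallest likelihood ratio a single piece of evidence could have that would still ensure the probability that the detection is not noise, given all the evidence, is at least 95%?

Prior odds = 0.0005/0.9995 = 1/1999.
Target odds = 0.95/0.05 = 19.
Required Bayes factor = 19 ÷ (1/1999) = 37981.

37981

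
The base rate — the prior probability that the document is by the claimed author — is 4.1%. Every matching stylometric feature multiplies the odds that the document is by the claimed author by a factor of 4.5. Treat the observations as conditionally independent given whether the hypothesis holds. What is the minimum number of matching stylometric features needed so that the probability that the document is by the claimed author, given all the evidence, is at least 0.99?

6

Prior odds: 0.041 ÷ 0.959 = 41/959.
Likelihood ratio per matching stylometric feature = 4.5.
Target odds: 0.99 ÷ 0.01 = 99.
Need (41/959) × 4.5ⁿ ≥ 99, i.e. 4.5ⁿ ≥ 94941/41.
4.5⁵ = 1845.28125 falls short of 94941/41 but 4.5⁶ = 8303.765625 reaches it, so n = 6.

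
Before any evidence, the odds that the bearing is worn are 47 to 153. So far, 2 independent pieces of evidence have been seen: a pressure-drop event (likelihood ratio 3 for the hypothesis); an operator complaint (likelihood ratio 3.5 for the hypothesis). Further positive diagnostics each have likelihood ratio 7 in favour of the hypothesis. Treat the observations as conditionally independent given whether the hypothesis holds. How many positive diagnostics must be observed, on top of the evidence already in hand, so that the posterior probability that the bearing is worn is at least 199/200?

Prior odds = 47/153.
Combined Bayes factor of the evidence already in hand = 3 × 3.5 = 10.5.
Odds after that evidence = (47/153) × 10.5 = 329/102.
Target odds = 0.995/0.005 = 199.
Need 7ⁿ ≥ 199 ÷ (329/102) = 20298/329.
7² = 49 falls short of 20298/329 but 7³ = 343 reaches it, so n = 3.

3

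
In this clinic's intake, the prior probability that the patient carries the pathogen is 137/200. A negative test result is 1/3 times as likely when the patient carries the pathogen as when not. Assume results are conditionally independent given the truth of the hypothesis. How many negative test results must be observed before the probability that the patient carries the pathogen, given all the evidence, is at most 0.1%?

7

Prior odds: 0.685 ÷ 0.315 = 137/63.
Likelihood ratio per negative test result = 1/3.
Target posterior odds = 0.001/0.999 = 1/999.
Need (137/63) × (1/3)ⁿ ≤ 1/999, i.e. (1/3)ⁿ ≤ 7/15207.
(1/3)⁶ = 1/729 is still above 7/15207 but (1/3)⁷ = 1/2187 is at or below it, so n = 7.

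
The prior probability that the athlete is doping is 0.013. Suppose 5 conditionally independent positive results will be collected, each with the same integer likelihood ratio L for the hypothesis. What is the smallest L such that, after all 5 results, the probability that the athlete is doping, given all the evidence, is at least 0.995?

Prior odds = 0.013/0.987 = 13/987.
Target odds = 0.995/0.005 = 199.
Need L⁵ ≥ 199 ÷ (13/987) = 196413/13.
6⁵ = 7776 < 196413/13 ≤ 16807 = 7⁵, so L = 7.

7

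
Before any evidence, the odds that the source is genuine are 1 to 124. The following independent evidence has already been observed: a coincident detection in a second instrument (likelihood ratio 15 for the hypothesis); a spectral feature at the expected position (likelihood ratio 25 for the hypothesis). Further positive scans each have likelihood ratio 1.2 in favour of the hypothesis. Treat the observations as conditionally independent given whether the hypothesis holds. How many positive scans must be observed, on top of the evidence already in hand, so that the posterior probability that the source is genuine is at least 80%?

Prior odds = 1/124.
Combined Bayes factor of the evidence already in hand = 15 × 25 = 375.
Odds after that evidence = (1/124) × 375 = 375/124.
Target odds = 0.8/0.2 = 4.
Need 1.2ⁿ ≥ 4 ÷ (375/124) = 496/375.
1.2¹ = 1.2 falls short of 496/375 but 1.2² = 1.44 reaches it, so n = 2.

2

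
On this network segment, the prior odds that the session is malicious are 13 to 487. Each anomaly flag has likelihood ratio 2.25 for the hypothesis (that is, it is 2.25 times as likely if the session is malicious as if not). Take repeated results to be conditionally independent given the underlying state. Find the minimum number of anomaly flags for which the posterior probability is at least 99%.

11

Prior odds = 13/487.
Likelihood ratio per anomaly flag = 2.25.
Target posterior odds = 0.99/0.01 = 99.
Need (13/487) × 2.25ⁿ ≥ 99, i.e. 2.25ⁿ ≥ 48213/13.
2.25¹⁰ ≈3325.26 falls short of 48213/13 but 2.25¹¹ ≈7481.83 reaches it, so n = 11.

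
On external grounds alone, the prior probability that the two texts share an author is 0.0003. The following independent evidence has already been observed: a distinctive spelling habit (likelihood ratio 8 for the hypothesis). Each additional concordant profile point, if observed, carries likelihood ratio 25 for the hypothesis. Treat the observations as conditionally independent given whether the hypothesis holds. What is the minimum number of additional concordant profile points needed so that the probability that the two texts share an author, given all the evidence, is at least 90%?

3

Prior odds = 0.0003/0.9997 = 3/9997.
Bayes factor of the evidence already in hand = 8.
Odds after that evidence = (3/9997) × 8 = 24/9997.
Target odds = 0.9/0.1 = 9.
Need 25ⁿ ≥ 9 ÷ (24/9997) = 3748.875.
25² = 625 falls short of 3748.875 but 25³ = 15625 reaches it, so n = 3.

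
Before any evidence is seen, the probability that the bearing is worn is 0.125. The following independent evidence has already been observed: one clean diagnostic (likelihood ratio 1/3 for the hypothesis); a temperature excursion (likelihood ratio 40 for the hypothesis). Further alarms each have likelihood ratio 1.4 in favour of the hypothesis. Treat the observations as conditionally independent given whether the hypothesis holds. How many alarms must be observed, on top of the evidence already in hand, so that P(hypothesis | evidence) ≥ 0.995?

14

Prior odds = 0.125/0.875 = 1/7.
Combined Bayes factor of the evidence already in hand = (1/3) × 40 = 40/3.
Odds after that evidence = (1/7) × 40/3 = 40/21.
Target odds = 0.995/0.005 = 199.
Need 1.4ⁿ ≥ 199 ÷ (40/21) = 104.475.
1.4¹³ ≈79.3715 falls short of 104.475 but 1.4¹⁴ ≈111.12 reaches it, so n = 14.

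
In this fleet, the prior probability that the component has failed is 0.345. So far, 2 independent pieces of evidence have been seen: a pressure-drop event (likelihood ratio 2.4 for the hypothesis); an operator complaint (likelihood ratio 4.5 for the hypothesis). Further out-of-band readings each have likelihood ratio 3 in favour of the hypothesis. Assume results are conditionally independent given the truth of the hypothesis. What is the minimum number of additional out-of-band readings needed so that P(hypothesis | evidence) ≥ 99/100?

Prior odds = 0.345/0.655 = 69/131.
Combined Bayes factor of the evidence already in hand = 2.4 × 4.5 = 10.8.
Odds after that evidence = (69/131) × 10.8 = 3726/655.
Target odds = 0.99/0.01 = 99.
Need 3ⁿ ≥ 99 ÷ (3726/655) = 7205/414.
3² = 9 falls short of 7205/414 but 3³ = 27 reaches it, so n = 3.

3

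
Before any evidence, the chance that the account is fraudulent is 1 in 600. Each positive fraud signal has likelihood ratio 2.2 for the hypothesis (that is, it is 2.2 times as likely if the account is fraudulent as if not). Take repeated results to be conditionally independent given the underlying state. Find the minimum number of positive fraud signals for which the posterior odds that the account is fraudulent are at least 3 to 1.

Prior odds = (1/600)/(599/600) = 1/599.
Likelihood ratio per positive fraud signal = 2.2.
Target odds = 3.
Require 2.2ⁿ ≥ 3 ÷ (1/599) = 1797.
2.2⁹ ≈1207.27 falls short of 1797 but 2.2¹⁰ ≈2655.99 reaches it, so n = 10.

10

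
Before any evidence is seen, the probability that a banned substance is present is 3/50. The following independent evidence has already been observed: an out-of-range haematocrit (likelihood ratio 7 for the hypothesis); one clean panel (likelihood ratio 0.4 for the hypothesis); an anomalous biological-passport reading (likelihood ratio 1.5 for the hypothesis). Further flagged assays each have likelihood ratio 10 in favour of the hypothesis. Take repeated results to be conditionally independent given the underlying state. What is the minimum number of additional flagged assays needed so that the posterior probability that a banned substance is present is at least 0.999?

4

Prior odds = 0.06/0.94 = 3/47.
Combined Bayes factor of the evidence already in hand = 7 × 0.4 × 1.5 = 4.2.
Odds after that evidence = (3/47) × 4.2 = 63/235.
Target odds = 0.999/0.001 = 999.
Need 10ⁿ ≥ 999 ÷ (63/235) = 26085/7.
10³ = 1000 falls short of 26085/7 but 10⁴ = 10000 reaches it, so n = 4.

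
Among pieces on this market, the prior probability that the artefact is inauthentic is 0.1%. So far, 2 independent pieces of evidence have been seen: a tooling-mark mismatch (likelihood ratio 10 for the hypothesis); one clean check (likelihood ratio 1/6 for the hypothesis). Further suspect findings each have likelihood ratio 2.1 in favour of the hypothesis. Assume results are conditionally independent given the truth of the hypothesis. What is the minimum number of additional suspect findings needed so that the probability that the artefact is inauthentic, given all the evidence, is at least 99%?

Prior odds = 0.001/0.999 = 1/999.
Combined Bayes factor of the evidence already in hand = 10 × (1/6) = 5/3.
Odds after that evidence = (1/999) × 5/3 = 5/2997.
Target odds = 0.99/0.01 = 99.
Need 2.1ⁿ ≥ 99 ÷ (5/2997) = 59340.6.
2.1¹⁴ ≈32439.2 falls short of 59340.6 but 2.1¹⁵ ≈68122.3 reaches it, so n = 15.

15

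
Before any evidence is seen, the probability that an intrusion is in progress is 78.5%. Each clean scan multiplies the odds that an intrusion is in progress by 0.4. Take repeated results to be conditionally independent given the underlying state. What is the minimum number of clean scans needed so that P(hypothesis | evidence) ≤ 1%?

Prior odds: 0.785 ÷ 0.215 = 157/43.
Likelihood ratio per clean scan = 0.4.
Target odds: 0.01 ÷ 0.99 = 1/99.
Need (157/43) × 0.4ⁿ ≤ 1/99, i.e. 0.4ⁿ ≤ 43/15543.
0.4⁶ = 64/15625 is still above 43/15543 but 0.4⁷ = 128/78125 is at or below it, so n = 7.

7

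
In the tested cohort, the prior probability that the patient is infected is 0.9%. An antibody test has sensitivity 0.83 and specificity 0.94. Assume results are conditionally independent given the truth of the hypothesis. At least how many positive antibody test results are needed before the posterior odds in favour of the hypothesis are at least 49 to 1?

4

Prior odds: 0.009 ÷ 0.991 = 9/991.
False-positive rate = 1 − 0.94 = 0.06; likelihood ratio of a positive = 0.83/0.06 = 83/6.
Target odds = 49.
Need (9/991) × (83/6)ⁿ ≥ 49, i.e. (83/6)ⁿ ≥ 48559/9.
(83/6)³ = 571787/216 falls short of 48559/9 but (83/6)⁴ = 47458321/1296 reaches it, so n = 4.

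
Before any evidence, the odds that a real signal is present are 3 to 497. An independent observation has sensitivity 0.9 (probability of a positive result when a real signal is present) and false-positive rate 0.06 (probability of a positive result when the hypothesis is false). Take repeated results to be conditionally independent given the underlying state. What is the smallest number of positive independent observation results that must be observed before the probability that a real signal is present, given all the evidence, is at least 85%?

3

Prior odds = 3/497.
Likelihood ratio of a positive result = 0.9/0.06 = 15.
Target posterior odds = 0.85/0.15 = 17/3.
Require 15ⁿ ≥ 17/3 ÷ (3/497) = 8449/9.
15² = 225 falls short of 8449/9 but 15³ = 3375 reaches it, so n = 3.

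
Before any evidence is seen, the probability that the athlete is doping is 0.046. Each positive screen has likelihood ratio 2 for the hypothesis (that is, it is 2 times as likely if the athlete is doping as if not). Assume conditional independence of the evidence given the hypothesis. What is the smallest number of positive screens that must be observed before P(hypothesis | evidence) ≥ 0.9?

Prior odds = 0.046/0.954 = 23/477.
Likelihood ratio per positive screen = 2.
Target odds: 0.9 ÷ 0.1 = 9.
Require 2ⁿ ≥ 9 ÷ (23/477) = 4293/23.
2⁷ = 128 falls short of 4293/23 but 2⁸ = 256 reaches it, so n = 8.

8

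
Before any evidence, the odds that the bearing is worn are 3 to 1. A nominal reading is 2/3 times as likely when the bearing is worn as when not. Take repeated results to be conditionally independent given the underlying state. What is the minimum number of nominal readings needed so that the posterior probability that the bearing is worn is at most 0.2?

7

Prior odds = 3.
Likelihood ratio per nominal reading = 2/3.
Target odds: 0.2 ÷ 0.8 = 0.25.
Need 3 × (2/3)ⁿ ≤ 0.25, i.e. (2/3)ⁿ ≤ 1/12.
(2/3)⁶ = 64/729 is still above 1/12 but (2/3)⁷ = 128/2187 is at or below it, so n = 7.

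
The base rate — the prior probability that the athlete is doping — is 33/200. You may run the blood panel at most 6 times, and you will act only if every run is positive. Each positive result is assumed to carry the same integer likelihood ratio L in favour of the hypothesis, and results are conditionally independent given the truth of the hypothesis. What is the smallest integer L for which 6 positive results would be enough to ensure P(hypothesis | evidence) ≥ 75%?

Prior odds = 0.165/0.835 = 33/167.
Target odds = 0.75/0.25 = 3.
Need L⁶ ≥ 3 ÷ (33/167) = 167/11.
1⁶ = 1 < 167/11 ≤ 64 = 2⁶, so L = 2.

2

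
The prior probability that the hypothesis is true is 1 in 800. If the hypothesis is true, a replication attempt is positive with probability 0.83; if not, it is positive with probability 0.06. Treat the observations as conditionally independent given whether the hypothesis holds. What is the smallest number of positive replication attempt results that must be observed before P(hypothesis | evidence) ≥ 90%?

Prior odds = 0.00125/0.99875 = 1/799.
Likelihood ratio of a positive = 0.83/0.06 = 83/6.
Target odds: 0.9 ÷ 0.1 = 9.
Require (83/6)ⁿ ≥ 9 ÷ (1/799) = 7191.
(83/6)³ = 571787/216 falls short of 7191 but (83/6)⁴ = 47458321/1296 reaches it, so n = 4.

4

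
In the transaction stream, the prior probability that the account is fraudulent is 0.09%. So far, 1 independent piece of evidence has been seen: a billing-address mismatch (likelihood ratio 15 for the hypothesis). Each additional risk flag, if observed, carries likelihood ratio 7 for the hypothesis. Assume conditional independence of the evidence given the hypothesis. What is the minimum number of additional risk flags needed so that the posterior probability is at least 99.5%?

Prior odds = 0.0009/0.9991 = 9/9991.
Bayes factor of the evidence already in hand = 15.
Odds after that evidence = (9/9991) × 15 = 135/9991.
Target odds = 0.995/0.005 = 199.
Need 7ⁿ ≥ 199 ÷ (135/9991) = 1988209/135.
7⁴ = 2401 falls short of 1988209/135 but 7⁵ = 16807 reaches it, so n = 5.

5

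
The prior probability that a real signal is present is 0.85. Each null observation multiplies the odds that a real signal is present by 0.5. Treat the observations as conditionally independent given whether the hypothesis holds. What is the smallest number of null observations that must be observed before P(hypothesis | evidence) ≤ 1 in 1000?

Prior odds = 0.85/0.15 = 17/3.
Likelihood ratio per null observation = 0.5.
Target odds: 0.001 ÷ 0.999 = 1/999.
Need (17/3) × 0.5ⁿ ≤ 1/999, i.e. 0.5ⁿ ≤ 1/5661.
0.5¹² = 1/4096 is still above 1/5661 but 0.5¹³ = 1/8192 is at or below it, so n = 13.

13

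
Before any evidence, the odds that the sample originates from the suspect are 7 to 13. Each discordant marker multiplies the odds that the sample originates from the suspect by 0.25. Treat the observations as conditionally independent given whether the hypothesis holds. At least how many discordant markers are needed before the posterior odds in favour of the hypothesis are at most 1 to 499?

Prior odds = 7/13.
Likelihood ratio per discordant marker = 0.25.
Target odds = 1/499.
Require 0.25ⁿ ≤ 1/499 ÷ (7/13) = 13/3493.
0.25⁴ = 0.00390625 is still above 13/3493 but 0.25⁵ = 1/1024 is at or below it, so n = 5.

5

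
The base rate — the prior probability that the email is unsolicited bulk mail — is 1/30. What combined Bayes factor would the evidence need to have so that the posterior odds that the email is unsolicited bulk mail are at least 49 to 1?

Prior odds = (1/30)/(29/30) = 1/29.
Target odds = 49.
Required Bayes factor = 49 ÷ (1/29) = 1421.

1421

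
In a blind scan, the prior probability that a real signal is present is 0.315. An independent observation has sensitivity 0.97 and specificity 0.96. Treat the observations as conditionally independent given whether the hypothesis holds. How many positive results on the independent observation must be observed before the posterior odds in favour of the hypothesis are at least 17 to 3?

Prior odds = 0.315/0.685 = 63/137.
False-positive rate = 1 − 0.96 = 0.04; likelihood ratio of a positive = 0.97/0.04 = 24.25.
Target odds = 17/3.
Need (63/137) × 24.25ⁿ ≥ 17/3, i.e. 24.25ⁿ ≥ 2329/189.
24.25¹ = 24.25, which meets the required 2329/189; so n = 1.

1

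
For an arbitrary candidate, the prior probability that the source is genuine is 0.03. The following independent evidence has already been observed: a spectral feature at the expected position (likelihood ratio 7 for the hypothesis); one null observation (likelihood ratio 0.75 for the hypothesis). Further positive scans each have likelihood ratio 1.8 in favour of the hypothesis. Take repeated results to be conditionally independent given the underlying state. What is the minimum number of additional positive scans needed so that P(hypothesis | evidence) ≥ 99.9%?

15

Prior odds = 0.03/0.97 = 3/97.
Combined Bayes factor of the evidence already in hand = 7 × 0.75 = 5.25.
Odds after that evidence = (3/97) × 5.25 = 63/388.
Target odds = 0.999/0.001 = 999.
Need 1.8ⁿ ≥ 999 ÷ (63/388) = 43068/7.
1.8¹⁴ ≈3748.13 falls short of 43068/7 but 1.8¹⁵ ≈6746.64 reaches it, so n = 15.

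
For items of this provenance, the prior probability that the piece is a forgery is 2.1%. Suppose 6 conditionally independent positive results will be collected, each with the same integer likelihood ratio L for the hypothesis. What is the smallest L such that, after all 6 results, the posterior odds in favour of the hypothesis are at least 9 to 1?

Prior odds = 0.021/0.979 = 21/979.
Target odds = 9.
Need L⁶ ≥ 9 ÷ (21/979) = 2937/7.
2⁶ = 64 < 2937/7 ≤ 729 = 3⁶, so L = 3.

3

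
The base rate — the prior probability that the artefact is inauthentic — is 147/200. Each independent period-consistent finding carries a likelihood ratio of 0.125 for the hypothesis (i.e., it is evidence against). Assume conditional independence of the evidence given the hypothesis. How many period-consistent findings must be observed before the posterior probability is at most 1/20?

2

Prior odds: 0.735 ÷ 0.265 = 147/53.
Likelihood ratio per period-consistent finding = 0.125.
Target posterior odds = 0.05/0.95 = 1/19.
Require 0.125ⁿ ≤ 1/19 ÷ (147/53) = 53/2793.
0.125¹ = 0.125 is still above 53/2793 but 0.125² = 0.015625 is at or below it, so n = 2.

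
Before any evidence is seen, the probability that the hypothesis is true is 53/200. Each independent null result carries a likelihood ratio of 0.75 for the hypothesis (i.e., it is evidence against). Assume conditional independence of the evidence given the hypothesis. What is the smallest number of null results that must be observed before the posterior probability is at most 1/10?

5

Prior odds: 0.265 ÷ 0.735 = 53/147.
Likelihood ratio per null result = 0.75.
Target odds: 0.1 ÷ 0.9 = 1/9.
Need (53/147) × 0.75ⁿ ≤ 1/9, i.e. 0.75ⁿ ≤ 49/159.
0.75⁴ = 0.31640625 is still above 49/159 but 0.75⁵ = 243/1024 is at or below it, so n = 5.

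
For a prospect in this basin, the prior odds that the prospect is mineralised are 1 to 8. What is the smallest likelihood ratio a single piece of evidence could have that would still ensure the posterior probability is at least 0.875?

56

Prior odds = 0.125.
Target odds = 0.875/0.125 = 7.
Required Bayes factor = 7 ÷ 0.125 = 56.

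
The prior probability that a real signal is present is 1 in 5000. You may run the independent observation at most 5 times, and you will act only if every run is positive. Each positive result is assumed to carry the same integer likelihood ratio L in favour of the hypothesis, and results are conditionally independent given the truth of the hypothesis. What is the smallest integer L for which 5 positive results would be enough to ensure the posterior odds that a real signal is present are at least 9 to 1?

Prior odds = 0.0002/0.9998 = 1/4999.
Target odds = 9.
Need L⁵ ≥ 9 ÷ (1/4999) = 44991.
8⁵ = 32768 < 44991 ≤ 59049 = 9⁵, so L = 9.

9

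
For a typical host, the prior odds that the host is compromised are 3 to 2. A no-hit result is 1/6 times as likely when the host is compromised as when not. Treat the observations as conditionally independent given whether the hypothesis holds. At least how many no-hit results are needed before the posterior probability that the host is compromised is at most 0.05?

2

Prior odds = 1.5.
Likelihood ratio per no-hit result = 1/6.
Target odds: 0.05 ÷ 0.95 = 1/19.
Need 1.5 × (1/6)ⁿ ≤ 1/19, i.e. (1/6)ⁿ ≤ 2/57.
(1/6)¹ = 1/6 is still above 2/57 but (1/6)² = 1/36 is at or below it, so n = 2.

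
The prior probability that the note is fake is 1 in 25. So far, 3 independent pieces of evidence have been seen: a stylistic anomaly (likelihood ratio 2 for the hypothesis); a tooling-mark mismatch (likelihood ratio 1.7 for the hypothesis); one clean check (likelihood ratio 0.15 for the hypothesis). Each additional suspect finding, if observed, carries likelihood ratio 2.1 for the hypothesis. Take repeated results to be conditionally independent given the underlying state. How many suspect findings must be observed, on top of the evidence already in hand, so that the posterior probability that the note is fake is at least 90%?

Prior odds = 0.04/0.96 = 1/24.
Combined Bayes factor of the evidence already in hand = 2 × 1.7 × 0.15 = 0.51.
Odds after that evidence = (1/24) × 0.51 = 0.02125.
Target odds = 0.9/0.1 = 9.
Need 2.1ⁿ ≥ 9 ÷ 0.02125 = 7200/17.
2.1⁸ ≈378.229 falls short of 7200/17 but 2.1⁹ ≈794.28 reaches it, so n = 9.

9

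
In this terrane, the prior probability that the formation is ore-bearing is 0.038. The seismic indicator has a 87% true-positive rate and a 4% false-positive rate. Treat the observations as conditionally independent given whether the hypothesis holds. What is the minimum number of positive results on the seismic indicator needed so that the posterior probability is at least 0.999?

4

Prior odds: 0.038 ÷ 0.962 = 19/481.
Likelihood ratio of a positive result = 0.87/0.04 = 21.75.
Target odds: 0.999 ÷ 0.001 = 999.
Need (19/481) × 21.75ⁿ ≥ 999, i.e. 21.75ⁿ ≥ 480519/19.
21.75³ = 658503/64 falls short of 480519/19 but 21.75⁴ = 57289761/256 reaches it, so n = 4.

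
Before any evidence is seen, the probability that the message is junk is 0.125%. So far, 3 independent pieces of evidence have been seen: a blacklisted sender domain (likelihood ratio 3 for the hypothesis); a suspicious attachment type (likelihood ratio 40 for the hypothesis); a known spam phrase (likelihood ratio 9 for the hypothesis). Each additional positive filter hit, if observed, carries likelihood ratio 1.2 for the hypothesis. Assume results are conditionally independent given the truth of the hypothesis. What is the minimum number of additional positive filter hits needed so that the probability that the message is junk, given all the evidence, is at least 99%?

Prior odds = 0.00125/0.99875 = 1/799.
Combined Bayes factor of the evidence already in hand = 3 × 40 × 9 = 1080.
Odds after that evidence = (1/799) × 1080 = 1080/799.
Target odds = 0.99/0.01 = 99.
Need 1.2ⁿ ≥ 99 ÷ (1080/799) = 8789/120.
1.2²³ ≈66.2474 falls short of 8789/120 but 1.2²⁴ ≈79.4968 reaches it, so n = 24.

24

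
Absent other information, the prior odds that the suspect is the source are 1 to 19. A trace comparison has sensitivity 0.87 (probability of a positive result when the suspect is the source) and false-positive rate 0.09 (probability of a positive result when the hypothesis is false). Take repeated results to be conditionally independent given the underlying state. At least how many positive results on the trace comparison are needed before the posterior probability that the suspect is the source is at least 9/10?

3

Prior odds = 1/19.
Likelihood ratio of a positive result = 0.87/0.09 = 29/3.
Target posterior odds = 0.9/0.1 = 9.
Need (1/19) × (29/3)ⁿ ≥ 9, i.e. (29/3)ⁿ ≥ 171.
(29/3)² = 841/9 falls short of 171 but (29/3)³ = 24389/27 reaches it, so n = 3.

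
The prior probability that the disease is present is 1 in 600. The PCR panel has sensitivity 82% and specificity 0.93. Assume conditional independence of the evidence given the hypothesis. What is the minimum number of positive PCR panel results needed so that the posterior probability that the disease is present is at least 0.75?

Prior odds: (1/600) ÷ (599/600) = 1/599.
False-positive rate = 1 − 0.93 = 0.07; likelihood ratio of a positive = 0.82/0.07 = 82/7.
Target posterior odds = 0.75/0.25 = 3.
Need (1/599) × (82/7)ⁿ ≥ 3, i.e. (82/7)ⁿ ≥ 1797.
(82/7)³ = 551368/343 falls short of 1797 but (82/7)⁴ = 45212176/2401 reaches it, so n = 4.

4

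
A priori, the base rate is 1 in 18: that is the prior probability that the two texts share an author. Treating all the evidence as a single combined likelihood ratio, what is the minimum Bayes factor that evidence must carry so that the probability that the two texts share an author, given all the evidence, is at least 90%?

Prior odds = (1/18)/(17/18) = 1/17.
Target odds = 0.9/0.1 = 9.
Required Bayes factor = 9 ÷ (1/17) = 153.

153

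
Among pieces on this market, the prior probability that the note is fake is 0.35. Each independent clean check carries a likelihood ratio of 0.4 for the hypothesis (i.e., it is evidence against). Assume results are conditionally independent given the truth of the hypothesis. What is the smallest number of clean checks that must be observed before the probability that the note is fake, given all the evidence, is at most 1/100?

Prior odds: 0.35 ÷ 0.65 = 7/13.
Likelihood ratio per clean check = 0.4.
Target posterior odds = 0.01/0.99 = 1/99.
Need (7/13) × 0.4ⁿ ≤ 1/99, i.e. 0.4ⁿ ≤ 13/693.
0.4⁴ = 0.0256 is still above 13/693 but 0.4⁵ = 0.01024 is at or below it, so n = 5.

5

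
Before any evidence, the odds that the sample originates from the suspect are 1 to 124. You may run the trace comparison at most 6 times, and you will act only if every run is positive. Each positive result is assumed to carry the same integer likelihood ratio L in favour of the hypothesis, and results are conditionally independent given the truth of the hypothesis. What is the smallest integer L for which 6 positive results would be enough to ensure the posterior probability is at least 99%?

5

Prior odds = 1/124.
Target odds = 0.99/0.01 = 99.
Need L⁶ ≥ 99 ÷ (1/124) = 12276.
4⁶ = 4096 < 12276 ≤ 15625 = 5⁶, so L = 5.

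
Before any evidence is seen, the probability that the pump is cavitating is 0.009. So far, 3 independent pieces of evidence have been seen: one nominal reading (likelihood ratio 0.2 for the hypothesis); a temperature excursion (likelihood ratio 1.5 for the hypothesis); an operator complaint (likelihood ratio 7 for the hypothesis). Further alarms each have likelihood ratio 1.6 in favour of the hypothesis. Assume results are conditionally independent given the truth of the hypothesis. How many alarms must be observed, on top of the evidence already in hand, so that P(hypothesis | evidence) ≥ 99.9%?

24

Prior odds = 0.009/0.991 = 9/991.
Combined Bayes factor of the evidence already in hand = 0.2 × 1.5 × 7 = 2.1.
Odds after that evidence = (9/991) × 2.1 = 189/9910.
Target odds = 0.999/0.001 = 999.
Need 1.6ⁿ ≥ 999 ÷ (189/9910) = 366670/7.
1.6²³ ≈49517.6 falls short of 366670/7 but 1.6²⁴ ≈79228.2 reaches it, so n = 24.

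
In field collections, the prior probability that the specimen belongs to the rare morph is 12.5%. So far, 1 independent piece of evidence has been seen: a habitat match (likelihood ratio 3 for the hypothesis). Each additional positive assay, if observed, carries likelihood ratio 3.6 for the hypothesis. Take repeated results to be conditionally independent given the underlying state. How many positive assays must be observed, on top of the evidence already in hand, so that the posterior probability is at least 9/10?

Prior odds = 0.125/0.875 = 1/7.
Bayes factor of the evidence already in hand = 3.
Odds after that evidence = (1/7) × 3 = 3/7.
Target odds = 0.9/0.1 = 9.
Need 3.6ⁿ ≥ 9 ÷ (3/7) = 21.
3.6² = 12.96 falls short of 21 but 3.6³ = 46.656 reaches it, so n = 3.

3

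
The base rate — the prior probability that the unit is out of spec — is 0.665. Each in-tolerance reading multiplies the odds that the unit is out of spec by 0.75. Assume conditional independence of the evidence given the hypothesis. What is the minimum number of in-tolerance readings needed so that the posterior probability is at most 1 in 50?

16

Prior odds: 0.665 ÷ 0.335 = 133/67.
Likelihood ratio per in-tolerance reading = 0.75.
Target posterior odds = 0.02/0.98 = 1/49.
Need (133/67) × 0.75ⁿ ≤ 1/49, i.e. 0.75ⁿ ≤ 67/6517.
0.75¹⁵ ≈0.0133635 is still above 67/6517 but 0.75¹⁶ ≈0.0100226 is at or below it, so n = 16.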